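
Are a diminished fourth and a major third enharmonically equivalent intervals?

Yes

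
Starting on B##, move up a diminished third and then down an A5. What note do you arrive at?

A diminished third up from B## is D# (letter D, 2 semitones up).
An augmented fifth down from D# is G (letter G, 8 semitones down).

G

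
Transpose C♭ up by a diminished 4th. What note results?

Fbb

C up a perfect fourth is F, so the target letter is F.
From Cb, a diminished fourth is 4 semitones up: Fbb.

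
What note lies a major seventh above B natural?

A seventh above B lands on the letter A.
A major seventh spans 11 semitones, so B moves to pitch class 10. On the letter A that is A#.

A#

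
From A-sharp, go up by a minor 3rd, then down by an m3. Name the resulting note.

A minor third up from A# is C# (letter C, 3 semitones up).
A minor third down from C# is A# (letter A, 3 semitones down).

A#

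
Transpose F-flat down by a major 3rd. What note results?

F down a major third is Db, so the target letter is D.
From Fb, a major third is 4 semitones down: Dbb.

Dbb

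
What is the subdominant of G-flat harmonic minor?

Cb

The Gb harmonic minor scale runs Gb Ab Bbb Cb Db Ebb F.
Degree 4 is Cb.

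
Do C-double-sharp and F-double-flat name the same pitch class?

C## is pitch class 2; Fbb is pitch class 3.
The pitch classes differ (2 vs. 3), so they are not enharmonic equivalents.

No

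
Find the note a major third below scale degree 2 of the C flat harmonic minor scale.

Bbb

Scale degree 2 of Cb harmonic minor is Db.
A major third (4 semitones) below Db lands on the letter B, giving Bbb.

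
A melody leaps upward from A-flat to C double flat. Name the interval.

diminished third

Counting letters A–B–C gives a third.
Ab→Cbb = 2 semitones, 2 narrower than the major third (4), so diminished.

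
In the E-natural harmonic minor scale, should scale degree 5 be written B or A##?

B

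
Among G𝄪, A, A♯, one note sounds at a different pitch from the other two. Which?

A#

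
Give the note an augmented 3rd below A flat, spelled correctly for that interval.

A third below A lands on the letter F.
An augmented third spans 5 semitones, so Ab moves to pitch class 3. On the letter F that is Fbb.

Fbb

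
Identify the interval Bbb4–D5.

The letter names run B→D, a span of 2 letter steps, so the interval is some kind of third.
Bbb to D is 5 semitones. A major third is 4, so 5 makes it augmented.

augmented third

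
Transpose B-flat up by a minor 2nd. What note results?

Cb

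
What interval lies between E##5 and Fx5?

minor second

Counting letters E–F gives a second.
E##→F## = 1 semitone, 1 narrower than the major second (2), so minor.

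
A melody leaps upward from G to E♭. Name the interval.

minor sixth

Counting letters G–A–B–C–D–E gives a sixth.
G→Eb = 8 semitones, 1 narrower than the major sixth (9), so minor.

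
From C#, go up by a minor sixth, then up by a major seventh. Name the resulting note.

A minor sixth up from C# is A (letter A, 8 semitones up).
A major seventh up from A is G# (letter G, 11 semitones up).

G#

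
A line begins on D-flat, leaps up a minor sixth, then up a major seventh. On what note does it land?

Ab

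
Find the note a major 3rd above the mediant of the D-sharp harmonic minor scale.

The mediant of D# harmonic minor is F#.
A major third (4 semitones) above F# lands on the letter A, giving A#.

A#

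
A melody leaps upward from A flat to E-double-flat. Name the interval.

Counting letters A–B–C–D–E gives a fifth.
Ab→Ebb = 6 semitones, 1 narrower than the perfect fifth (7), so diminished.

diminished fifth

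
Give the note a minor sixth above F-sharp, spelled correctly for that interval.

F up a major sixth is D, so the target letter is D.
From F#, a minor sixth is 8 semitones up: D.

D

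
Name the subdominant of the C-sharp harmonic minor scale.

The C# harmonic minor scale runs C# D# E F# G# A B#.
Degree 4 is F#.

F#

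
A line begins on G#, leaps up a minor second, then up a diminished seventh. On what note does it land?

Gb

A minor second up from G# is A (letter A, 1 semitone up).
A diminished seventh up from A is Gb (letter G, 9 semitones up).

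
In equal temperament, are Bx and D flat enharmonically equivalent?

B## is pitch class 1; Db is pitch class 1.
All spellings map to pitch class 1, so they are enharmonically equivalent.

Yes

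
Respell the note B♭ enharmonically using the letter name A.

A#

Plain A sits 1 semitone below Bb, so on the letter A the same pitch needs a sharp: A#.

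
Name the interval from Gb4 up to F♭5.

The letter names run G→F, a span of 6 letter steps, so the interval is some kind of seventh.
Gb to Fb is 10 semitones. A major seventh is 11, so 10 makes it minor.

minor seventh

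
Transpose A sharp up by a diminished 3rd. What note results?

A up a major third is C#, so the target letter is C.
From A#, a diminished third is 2 semitones up: C.

C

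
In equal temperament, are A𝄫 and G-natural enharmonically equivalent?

Yes

Abb is pitch class 7; G is pitch class 7.
All spellings map to pitch class 7, so they are enharmonically equivalent.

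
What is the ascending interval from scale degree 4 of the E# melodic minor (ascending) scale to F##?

Scale degree 4 of E# melodic minor (ascending) is A#.
A# up to F##: letters A→F make it a sixth; 9 semitones makes it major.

major sixth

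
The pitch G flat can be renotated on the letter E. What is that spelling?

Plain E sits 2 semitones below Gb, so on the letter E the same pitch needs a double sharp: E##.

E##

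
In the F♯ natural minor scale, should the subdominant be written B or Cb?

B

Each scale degree takes a distinct letter name. Degree 4 of a scale on F must use the letter B.
B and Cb are enharmonically the same pitch, but only B uses the letter B, so it is the correct spelling here.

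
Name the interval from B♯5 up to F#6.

diminished fifth

The letter names run B→F, a span of 4 letter steps, so the interval is some kind of fifth.
B# to F# is 6 semitones. A perfect fifth is 7, so 6 makes it diminished.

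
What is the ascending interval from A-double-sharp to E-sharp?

The letter names run A→E, a span of 4 letter steps, so the interval is some kind of fifth.
A## to E# is 6 semitones. A perfect fifth is 7, so 6 makes it diminished.

diminished fifth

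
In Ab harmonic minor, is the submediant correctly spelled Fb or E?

Each scale degree takes a distinct letter name. Degree 6 of a scale on A must use the letter F.
Fb and E are enharmonically the same pitch, but only Fb uses the letter F, so it is the correct spelling here.

Fb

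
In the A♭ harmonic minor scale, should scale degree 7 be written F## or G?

G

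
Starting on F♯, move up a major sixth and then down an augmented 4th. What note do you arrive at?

A major sixth up from F# is D# (letter D, 9 semitones up).
An augmented fourth down from D# is A (letter A, 6 semitones down).

A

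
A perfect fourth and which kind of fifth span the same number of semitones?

doubly diminished

A perfect fourth spans 5 semitones.
A fifth spanning 5 semitones is doubly diminished (the perfect fifth is 7).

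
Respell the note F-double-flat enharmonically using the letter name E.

Eb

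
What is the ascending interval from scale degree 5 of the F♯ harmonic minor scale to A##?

Scale degree 5 of F# harmonic minor is C#.
C# up to A##: letters C→A make it a sixth; 10 semitones makes it augmented.

augmented sixth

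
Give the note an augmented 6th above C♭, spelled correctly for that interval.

C up a major sixth is A, so the target letter is A.
From Cb, an augmented sixth is 10 semitones up: A.

A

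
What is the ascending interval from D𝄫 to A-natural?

The letter names run D→A, a span of 4 letter steps, so the interval is some kind of fifth.
Dbb to A is 9 semitones. A perfect fifth is 7, so 9 makes it doubly augmented.

doubly augmented fifth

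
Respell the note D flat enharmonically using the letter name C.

Db is pitch class 1. The letter C alone is pitch class 0.
To reach pitch class 1 from C requires an offset of +1 semitone, i.e. sharp: C#.

C#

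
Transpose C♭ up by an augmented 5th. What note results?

G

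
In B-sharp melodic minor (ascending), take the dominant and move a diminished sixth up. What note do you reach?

D

The dominant of B# melodic minor (ascending) is F##.
A diminished sixth (7 semitones) above F## lands on the letter D, giving D.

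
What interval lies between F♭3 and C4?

augmented fifth

The letter names run F→C, a span of 4 letter steps, so the interval is some kind of fifth.
Fb to C is 8 semitones. A perfect fifth is 7, so 8 makes it augmented.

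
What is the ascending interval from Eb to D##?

The letter names run E→D, a span of 6 letter steps, so the interval is some kind of seventh.
Eb to D## is 13 semitones. A major seventh is 11, so 13 makes it doubly augmented.

doubly augmented seventh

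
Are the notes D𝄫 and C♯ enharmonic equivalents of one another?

No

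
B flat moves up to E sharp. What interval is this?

Counting letters B–C–D–E gives a fourth.
Bb→E# = 7 semitones, 2 wider than the perfect fourth (5), so doubly augmented.

doubly augmented fourth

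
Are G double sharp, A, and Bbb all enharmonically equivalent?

Yes

G## is pitch class 9; A is pitch class 9; Bbb is pitch class 9.
All spellings map to pitch class 9, so they are enharmonically equivalent.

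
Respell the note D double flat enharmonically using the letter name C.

Plain C sits at the same pitch as Dbb, so on the letter C the same pitch needs a natural: C.

C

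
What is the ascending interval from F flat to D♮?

augmented sixth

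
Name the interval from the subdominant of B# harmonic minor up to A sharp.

The subdominant of B# harmonic minor is E#.
E# up to A#: letters E→A make it a fourth; 5 semitones makes it perfect.

perfect fourth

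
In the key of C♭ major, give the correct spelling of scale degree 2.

Degree 2 takes the letter 1 step above C, which is D.
In major, degree 2 sits 2 semitones above the tonic. Cb + 2 semitones is pitch class 1, spelled on D as Db.

Db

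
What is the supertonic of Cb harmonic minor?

Db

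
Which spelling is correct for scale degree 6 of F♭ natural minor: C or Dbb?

Dbb

Each scale degree takes a distinct letter name. Degree 6 of a scale on F must use the letter D.
Dbb and C are enharmonically the same pitch, but only Dbb uses the letter D, so it is the correct spelling here.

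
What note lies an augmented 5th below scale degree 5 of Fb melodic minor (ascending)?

Scale degree 5 of Fb melodic minor (ascending) is Cb.
An augmented fifth (8 semitones) below Cb lands on the letter F, giving Fbb.

Fbb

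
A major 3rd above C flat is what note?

Eb

C up a major third is E, so the target letter is E.
From Cb, a major third is 4 semitones up: Eb.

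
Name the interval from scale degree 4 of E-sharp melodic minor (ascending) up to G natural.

diminished seventh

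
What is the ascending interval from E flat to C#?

augmented sixth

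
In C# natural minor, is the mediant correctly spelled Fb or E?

Each scale degree takes a distinct letter name. Degree 3 of a scale on C must use the letter E.
E and Fb are enharmonically the same pitch, but only E uses the letter E, so it is the correct spelling here.

E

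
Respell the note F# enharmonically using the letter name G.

Gb

Plain G sits 1 semitone above F#, so on the letter G the same pitch needs a flat: Gb.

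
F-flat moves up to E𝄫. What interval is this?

The letter names run F→E, a span of 6 letter steps, so the interval is some kind of seventh.
Fb to Ebb is 10 semitones. A major seventh is 11, so 10 makes it minor.

minor seventh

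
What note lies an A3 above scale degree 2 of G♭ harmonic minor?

C#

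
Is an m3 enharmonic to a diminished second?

No

A minor third spans 3 semitones; a diminished second spans 0.
The spans differ, so they are not enharmonic equivalents.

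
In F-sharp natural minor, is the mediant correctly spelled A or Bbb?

Each scale degree takes a distinct letter name. Degree 3 of a scale on F must use the letter A.
A and Bbb are enharmonically the same pitch, but only A uses the letter A, so it is the correct spelling here.

A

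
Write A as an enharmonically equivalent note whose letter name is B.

Bbb

A is pitch class 9. The letter B alone is pitch class 11.
To reach pitch class 9 from B requires an offset of -2 semitones, i.e. double flat: Bbb.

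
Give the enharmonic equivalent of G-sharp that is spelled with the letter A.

Ab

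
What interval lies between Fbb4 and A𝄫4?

The letter names run F→A, a span of 2 letter steps, so the interval is some kind of third.
Fbb to Abb is 4 semitones. A major third is 4, so 4 makes it major.

major third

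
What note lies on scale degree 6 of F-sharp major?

The F# major scale runs F# G# A# B C# D# E#.
Degree 6 is D#.

D#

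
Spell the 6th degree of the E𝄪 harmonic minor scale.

C##

Degree 6 takes the letter 5 steps above E, which is C.
In harmonic minor, degree 6 sits 8 semitones above the tonic. E## + 8 semitones is pitch class 2, spelled on C as C##.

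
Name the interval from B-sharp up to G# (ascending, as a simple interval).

Counting letters B–C–D–E–F–G gives a sixth.
B#→G# = 8 semitones, 1 narrower than the major sixth (9), so minor.

minor sixth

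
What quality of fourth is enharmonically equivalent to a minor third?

A minor third spans 3 semitones.
A fourth spanning 3 semitones is doubly diminished (the perfect fourth is 5).

doubly diminished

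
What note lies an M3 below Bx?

B down a major third is G, so the target letter is G.
From B##, a major third is 4 semitones down: G##.

G##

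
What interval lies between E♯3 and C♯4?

minor sixth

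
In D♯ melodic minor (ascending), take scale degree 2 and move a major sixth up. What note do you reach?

Scale degree 2 of D# melodic minor (ascending) is E#.
A major sixth (9 semitones) above E# lands on the letter C, giving C##.

C##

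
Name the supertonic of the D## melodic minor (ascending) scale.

E##

Degree 2 takes the letter 1 step above D, which is E.
In melodic minor (ascending), degree 2 sits 2 semitones above the tonic. D## + 2 semitones is pitch class 6, spelled on E as E##.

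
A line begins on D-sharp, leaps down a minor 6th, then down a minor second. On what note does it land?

E##

A minor sixth down from D# is F## (letter F, 8 semitones down).
A minor second down from F## is E## (letter E, 1 semitone down).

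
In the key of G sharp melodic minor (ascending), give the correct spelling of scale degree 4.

C#

Degree 4 takes the letter 3 steps above G, which is C.
In melodic minor (ascending), degree 4 sits 5 semitones above the tonic. G# + 5 semitones is pitch class 1, spelled on C as C#.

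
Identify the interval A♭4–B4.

augmented second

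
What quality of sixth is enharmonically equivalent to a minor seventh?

augmented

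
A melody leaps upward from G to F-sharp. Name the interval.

Counting letters G–A–B–C–D–E–F gives a seventh.
G→F# = 11 semitones, exactly the major seventh.

major seventh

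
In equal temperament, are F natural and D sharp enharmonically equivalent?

F is pitch class 5; D# is pitch class 3.
The pitch classes differ (5 vs. 3), so they are not enharmonic equivalents.

No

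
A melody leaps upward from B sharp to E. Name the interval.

diminished fourth

The letter names run B→E, a span of 3 letter steps, so the interval is some kind of fourth.
B# to E is 4 semitones. A perfect fourth is 5, so 4 makes it diminished.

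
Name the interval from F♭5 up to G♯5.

doubly augmented second

The letter names run F→G, a span of 1 letter step, so the interval is some kind of second.
Fb to G# is 4 semitones. A major second is 2, so 4 makes it doubly augmented.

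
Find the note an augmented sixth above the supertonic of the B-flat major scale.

The supertonic of Bb major is C.
An augmented sixth (10 semitones) above C lands on the letter A, giving A#.

A#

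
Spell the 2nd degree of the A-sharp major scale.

Degree 2 takes the letter 1 step above A, which is B.
In major, degree 2 sits 2 semitones above the tonic. A# + 2 semitones is pitch class 0, spelled on B as B#.

B#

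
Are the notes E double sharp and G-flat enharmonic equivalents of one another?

E## = pitch class 6 and Gb = pitch class 6 — the same pitch class, so they are enharmonic equivalents.

Yes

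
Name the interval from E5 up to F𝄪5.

The letter names run E→F, a span of 1 letter step, so the interval is some kind of second.
E to F## is 3 semitones. A major second is 2, so 3 makes it augmented.

augmented second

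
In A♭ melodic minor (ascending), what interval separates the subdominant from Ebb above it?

minor second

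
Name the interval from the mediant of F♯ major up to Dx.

The mediant of F# major is A#.
A# up to D##: letters A→D make it a fourth; 6 semitones makes it augmented.

augmented fourth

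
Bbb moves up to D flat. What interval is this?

Counting letters B–C–D gives a third.
Bbb→Db = 4 semitones, exactly the major third.

major third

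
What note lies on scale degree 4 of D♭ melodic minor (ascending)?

Degree 4 takes the letter 3 steps above D, which is G.
In melodic minor (ascending), degree 4 sits 5 semitones above the tonic. Db + 5 semitones is pitch class 6, spelled on G as Gb.

Gb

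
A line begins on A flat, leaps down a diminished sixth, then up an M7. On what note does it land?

A diminished sixth down from Ab is C# (letter C, 7 semitones down).
A major seventh up from C# is B# (letter B, 11 semitones up).

B#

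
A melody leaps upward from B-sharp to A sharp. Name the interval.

minor seventh

The letter names run B→A, a span of 6 letter steps, so the interval is some kind of seventh.
B# to A# is 10 semitones. A major seventh is 11, so 10 makes it minor.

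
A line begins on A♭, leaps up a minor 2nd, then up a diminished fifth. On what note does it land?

Fbb

A minor second up from Ab is Bbb (letter B, 1 semitone up).
A diminished fifth up from Bbb is Fbb (letter F, 6 semitones up).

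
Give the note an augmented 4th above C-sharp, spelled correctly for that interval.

F##

C up a perfect fourth is F, so the target letter is F.
From C#, an augmented fourth is 6 semitones up: F##.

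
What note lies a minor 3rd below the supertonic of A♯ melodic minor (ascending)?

G##

The supertonic of A# melodic minor (ascending) is B#.
A minor third (3 semitones) below B# lands on the letter G, giving G##.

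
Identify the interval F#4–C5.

The letter names run F→C, a span of 4 letter steps, so the interval is some kind of fifth.
F# to C is 6 semitones. A perfect fifth is 7, so 6 makes it diminished.

diminished fifth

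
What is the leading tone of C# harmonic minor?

Degree 7 takes the letter 6 steps above C, which is B.
In harmonic minor, degree 7 sits 11 semitones above the tonic. C# + 11 semitones is pitch class 0, spelled on B as B#.

B#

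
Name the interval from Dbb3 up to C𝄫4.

minor seventh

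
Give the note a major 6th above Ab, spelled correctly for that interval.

F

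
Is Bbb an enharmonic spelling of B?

Bbb is pitch class 9; B is pitch class 11.
The pitch classes differ (9 vs. 11), so they are not enharmonic equivalents.

No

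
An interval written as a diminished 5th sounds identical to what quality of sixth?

doubly diminished

A diminished fifth spans 6 semitones.
A sixth spanning 6 semitones is doubly diminished (the major sixth is 9).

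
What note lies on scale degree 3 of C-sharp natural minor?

E

The C# natural minor scale runs C# D# E F# G# A B.
Degree 3 is E.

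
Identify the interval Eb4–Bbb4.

diminished fifth

Counting letters E–F–G–A–B gives a fifth.
Eb→Bbb = 6 semitones, 1 narrower than the perfect fifth (7), so diminished.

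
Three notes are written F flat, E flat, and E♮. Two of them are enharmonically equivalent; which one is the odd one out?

In 12-tone equal temperament, enharmonic equivalents share a pitch class. Fb is pitch class 4; Eb is pitch class 3; E is pitch class 4.
Fb and E share pitch class 4, while Eb is pitch class 3.

Eb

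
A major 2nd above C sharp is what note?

A second above C lands on the letter D.
A major second spans 2 semitones, so C# moves to pitch class 3. On the letter D that is D#.

D#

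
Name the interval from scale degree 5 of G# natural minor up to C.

diminished seventh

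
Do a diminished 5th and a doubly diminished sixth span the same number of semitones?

Yes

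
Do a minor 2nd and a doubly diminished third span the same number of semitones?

Yes

A minor second spans 1 semitone; a doubly diminished third spans 1.
They are enharmonically equivalent.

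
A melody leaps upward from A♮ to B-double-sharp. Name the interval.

Counting letters A–B gives a second.
A→B## = 4 semitones, 2 wider than the major second (2), so doubly augmented.

doubly augmented second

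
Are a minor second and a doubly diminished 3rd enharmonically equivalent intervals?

A minor second spans 1 semitone; a doubly diminished third spans 1.
They are enharmonically equivalent.

Yes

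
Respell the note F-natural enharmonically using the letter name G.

F is pitch class 5. The letter G alone is pitch class 7.
To reach pitch class 5 from G requires an offset of -2 semitones, i.e. double flat: Gbb.

Gbb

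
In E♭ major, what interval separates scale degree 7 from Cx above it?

Scale degree 7 of Eb major is D.
D up to C##: letters D→C make it a seventh; 12 semitones makes it augmented.

augmented seventh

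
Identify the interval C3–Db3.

Counting letters C–D gives a second.
C→Db = 1 semitone, 1 narrower than the major second (2), so minor.

minor second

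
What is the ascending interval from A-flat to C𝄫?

The letter names run A→C, a span of 2 letter steps, so the interval is some kind of third.
Ab to Cbb is 2 semitones. A major third is 4, so 2 makes it diminished.

diminished third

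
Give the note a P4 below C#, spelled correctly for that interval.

A fourth below C lands on the letter G.
A perfect fourth spans 5 semitones, so C# moves to pitch class 8. On the letter G that is G#.

G#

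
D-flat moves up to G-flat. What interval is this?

perfect fourth

The letter names run D→G, a span of 3 letter steps, so the interval is some kind of fourth.
Db to Gb is 5 semitones. A perfect fourth is 5, so 5 makes it perfect.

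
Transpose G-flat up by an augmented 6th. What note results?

E

G up a major sixth is E, so the target letter is E.
From Gb, an augmented sixth is 10 semitones up: E.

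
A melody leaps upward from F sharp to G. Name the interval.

Counting letters F–G gives a second.
F#→G = 1 semitone, 1 narrower than the major second (2), so minor.

minor second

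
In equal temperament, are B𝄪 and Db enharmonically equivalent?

B## is pitch class 1; Db is pitch class 1.
All spellings map to pitch class 1, so they are enharmonically equivalent.

Yes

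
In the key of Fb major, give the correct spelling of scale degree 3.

Ab

The Fb major scale runs Fb Gb Ab Bbb Cb Db Eb.
Degree 3 is Ab.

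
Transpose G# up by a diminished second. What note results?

A second above G lands on the letter A.
A diminished second spans 0 semitones, so G# moves to pitch class 8. On the letter A that is Ab.

Ab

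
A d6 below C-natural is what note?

E#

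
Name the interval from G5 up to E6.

Counting letters G–A–B–C–D–E gives a sixth.
G→E = 9 semitones, exactly the major sixth.

major sixth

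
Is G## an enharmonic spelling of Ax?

G## is pitch class 9; A## is pitch class 11.
The pitch classes differ (9 vs. 11), so they are not enharmonic equivalents.

No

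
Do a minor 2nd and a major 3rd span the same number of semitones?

A minor second spans 1 semitone; a major third spans 4.
The spans differ, so they are not enharmonic equivalents.

No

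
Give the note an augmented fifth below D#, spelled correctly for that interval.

G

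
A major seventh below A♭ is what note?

Bbb

A down a major seventh is Bb, so the target letter is B.
From Ab, a major seventh is 11 semitones down: Bbb.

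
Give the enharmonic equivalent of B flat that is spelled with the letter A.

Bb is pitch class 10. The letter A alone is pitch class 9.
To reach pitch class 10 from A requires an offset of +1 semitone, i.e. sharp: A#.

A#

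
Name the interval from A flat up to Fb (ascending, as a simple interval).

The letter names run A→F, a span of 5 letter steps, so the interval is some kind of sixth.
Ab to Fb is 8 semitones. A major sixth is 9, so 8 makes it minor.

minor sixth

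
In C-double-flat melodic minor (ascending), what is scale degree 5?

Degree 5 takes the letter 4 steps above C, which is G.
In melodic minor (ascending), degree 5 sits 7 semitones above the tonic. Cbb + 7 semitones is pitch class 5, spelled on G as Gbb.

Gbb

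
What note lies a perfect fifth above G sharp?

A fifth above G lands on the letter D.
A perfect fifth spans 7 semitones, so G# moves to pitch class 3. On the letter D that is D#.

D#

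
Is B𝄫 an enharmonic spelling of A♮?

Yes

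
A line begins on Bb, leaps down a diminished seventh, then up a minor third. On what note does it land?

A diminished seventh down from Bb is C# (letter C, 9 semitones down).
A minor third up from C# is E (letter E, 3 semitones up).

E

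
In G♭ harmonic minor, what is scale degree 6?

Ebb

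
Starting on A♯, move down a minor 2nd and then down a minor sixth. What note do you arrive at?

B##

A minor second down from A# is G## (letter G, 1 semitone down).
A minor sixth down from G## is B## (letter B, 8 semitones down).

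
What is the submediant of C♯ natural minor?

Degree 6 takes the letter 5 steps above C, which is A.
In natural minor, degree 6 sits 8 semitones above the tonic. C# + 8 semitones is pitch class 9, spelled on A as A.

A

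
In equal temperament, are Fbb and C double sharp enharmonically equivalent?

No

Fbb is pitch class 3; C## is pitch class 2.
The pitch classes differ (3 vs. 2), so they are not enharmonic equivalents.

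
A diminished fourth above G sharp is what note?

C

G up a perfect fourth is C, so the target letter is C.
From G#, a diminished fourth is 4 semitones up: C.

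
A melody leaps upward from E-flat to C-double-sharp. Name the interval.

doubly augmented sixth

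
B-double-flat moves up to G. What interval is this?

Counting letters B–C–D–E–F–G gives a sixth.
Bbb→G = 10 semitones, 1 wider than the major sixth (9), so augmented.

augmented sixth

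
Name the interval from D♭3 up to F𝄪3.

doubly augmented third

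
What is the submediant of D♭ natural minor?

Bbb

The Db natural minor scale runs Db Eb Fb Gb Ab Bbb Cb.
Degree 6 is Bbb.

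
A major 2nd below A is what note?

G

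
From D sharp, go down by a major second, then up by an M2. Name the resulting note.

D#

A major second down from D# is C# (letter C, 2 semitones down).
A major second up from C# is D# (letter D, 2 semitones up).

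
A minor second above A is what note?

A up a major second is B, so the target letter is B.
From A, a minor second is 1 semitone up: Bb.

Bb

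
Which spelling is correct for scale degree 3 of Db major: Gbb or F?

Each scale degree takes a distinct letter name. Degree 3 of a scale on D must use the letter F.
F and Gbb are enharmonically the same pitch, but only F uses the letter F, so it is the correct spelling here.

F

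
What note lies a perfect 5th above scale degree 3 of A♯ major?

Scale degree 3 of A# major is C##.
A perfect fifth (7 semitones) above C## lands on the letter G, giving G##.

G##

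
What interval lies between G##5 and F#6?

diminished seventh

Counting letters G–A–B–C–D–E–F gives a seventh.
G##→F# = 9 semitones, 2 narrower than the major seventh (11), so diminished.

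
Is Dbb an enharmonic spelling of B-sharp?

Yes

Dbb is pitch class 0; B# is pitch class 0.
All spellings map to pitch class 0, so they are enharmonically equivalent.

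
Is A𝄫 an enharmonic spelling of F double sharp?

Abb is pitch class 7; F## is pitch class 7.
All spellings map to pitch class 7, so they are enharmonically equivalent.

Yes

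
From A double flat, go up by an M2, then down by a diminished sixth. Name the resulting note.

A major second up from Abb is Bbb (letter B, 2 semitones up).
A diminished sixth down from Bbb is D (letter D, 7 semitones down).

D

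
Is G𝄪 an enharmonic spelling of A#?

G## is pitch class 9; A# is pitch class 10.
The pitch classes differ (9 vs. 10), so they are not enharmonic equivalents.

No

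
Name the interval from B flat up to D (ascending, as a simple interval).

The letter names run B→D, a span of 2 letter steps, so the interval is some kind of third.
Bb to D is 4 semitones. A major third is 4, so 4 makes it major.

major third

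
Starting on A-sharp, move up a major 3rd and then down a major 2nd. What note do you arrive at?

A major third up from A# is C## (letter C, 4 semitones up).
A major second down from C## is B# (letter B, 2 semitones down).

B#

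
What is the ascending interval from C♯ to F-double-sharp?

augmented fourth

The letter names run C→F, a span of 3 letter steps, so the interval is some kind of fourth.
C# to F## is 6 semitones. A perfect fourth is 5, so 6 makes it augmented.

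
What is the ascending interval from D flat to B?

The letter names run D→B, a span of 5 letter steps, so the interval is some kind of sixth.
Db to B is 10 semitones. A major sixth is 9, so 10 makes it augmented.

augmented sixth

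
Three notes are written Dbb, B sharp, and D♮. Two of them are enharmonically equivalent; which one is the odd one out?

In 12-tone equal temperament, enharmonic equivalents share a pitch class. Dbb is pitch class 0; B# is pitch class 0; D is pitch class 2.
Dbb and B# share pitch class 0, while D is pitch class 2.

D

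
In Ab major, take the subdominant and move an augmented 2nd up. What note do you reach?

The subdominant of Ab major is Db.
An augmented second (3 semitones) above Db lands on the letter E, giving E.

E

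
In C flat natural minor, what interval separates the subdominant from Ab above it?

major third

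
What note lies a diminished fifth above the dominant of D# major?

E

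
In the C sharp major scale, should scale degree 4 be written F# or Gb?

Each scale degree takes a distinct letter name. Degree 4 of a scale on C must use the letter F.
F# and Gb are enharmonically the same pitch, but only F# uses the letter F, so it is the correct spelling here.

F#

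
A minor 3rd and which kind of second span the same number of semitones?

augmented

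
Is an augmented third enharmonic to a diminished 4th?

An augmented third spans 5 semitones; a diminished fourth spans 4.
The spans differ, so they are not enharmonic equivalents.

No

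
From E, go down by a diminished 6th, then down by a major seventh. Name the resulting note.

A#

A diminished sixth down from E is G## (letter G, 7 semitones down).
A major seventh down from G## is A# (letter A, 11 semitones down).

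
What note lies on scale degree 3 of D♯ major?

The D# major scale runs D# E# F## G# A# B# C##.
Degree 3 is F##.

F##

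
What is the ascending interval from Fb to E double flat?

minor seventh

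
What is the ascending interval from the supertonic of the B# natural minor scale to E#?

minor third

The supertonic of B# natural minor is C##.
C## up to E#: letters C→E make it a third; 3 semitones makes it minor.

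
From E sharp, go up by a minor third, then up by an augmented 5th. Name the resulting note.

D##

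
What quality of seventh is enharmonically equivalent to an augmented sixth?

An augmented sixth spans 10 semitones.
A seventh spanning 10 semitones is minor (the major seventh is 11).

minor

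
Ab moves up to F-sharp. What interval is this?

augmented sixth

The letter names run A→F, a span of 5 letter steps, so the interval is some kind of sixth.
Ab to F# is 10 semitones. A major sixth is 9, so 10 makes it augmented.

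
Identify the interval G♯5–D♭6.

The letter names run G→D, a span of 4 letter steps, so the interval is some kind of fifth.
G# to Db is 5 semitones. A perfect fifth is 7, so 5 makes it doubly diminished.

doubly diminished fifth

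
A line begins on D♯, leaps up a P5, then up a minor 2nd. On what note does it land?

A perfect fifth up from D# is A# (letter A, 7 semitones up).
A minor second up from A# is B (letter B, 1 semitone up).

B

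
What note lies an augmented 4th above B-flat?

B up a perfect fourth is E, so the target letter is E.
From Bb, an augmented fourth is 6 semitones up: E.

E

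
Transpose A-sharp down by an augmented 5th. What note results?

D

A fifth below A lands on the letter D.
An augmented fifth spans 8 semitones, so A# moves to pitch class 2. On the letter D that is D.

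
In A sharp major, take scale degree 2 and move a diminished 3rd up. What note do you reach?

D

Scale degree 2 of A# major is B#.
A diminished third (2 semitones) above B# lands on the letter D, giving D.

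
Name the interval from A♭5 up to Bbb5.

minor second

The letter names run A→B, a span of 1 letter step, so the interval is some kind of second.
Ab to Bbb is 1 semitone. A major second is 2, so 1 makes it minor.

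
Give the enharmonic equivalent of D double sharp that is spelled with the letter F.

Fb

Plain F sits 1 semitone above D##, so on the letter F the same pitch needs a flat: Fb.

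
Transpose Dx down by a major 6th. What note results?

D down a major sixth is F, so the target letter is F.
From D##, a major sixth is 9 semitones down: F##.

F##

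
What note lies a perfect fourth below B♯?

F##

B down a perfect fourth is F#, so the target letter is F.
From B#, a perfect fourth is 5 semitones down: F##.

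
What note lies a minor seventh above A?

G

A seventh above A lands on the letter G.
A minor seventh spans 10 semitones, so A moves to pitch class 7. On the letter G that is G.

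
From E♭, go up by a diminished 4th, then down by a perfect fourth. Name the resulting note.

A diminished fourth up from Eb is Abb (letter A, 4 semitones up).
A perfect fourth down from Abb is Ebb (letter E, 5 semitones down).

Ebb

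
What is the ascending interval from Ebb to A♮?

doubly augmented fourth

The letter names run E→A, a span of 3 letter steps, so the interval is some kind of fourth.
Ebb to A is 7 semitones. A perfect fourth is 5, so 7 makes it doubly augmented.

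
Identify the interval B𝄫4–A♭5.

The letter names run B→A, a span of 6 letter steps, so the interval is some kind of seventh.
Bbb to Ab is 11 semitones. A major seventh is 11, so 11 makes it major.

major seventh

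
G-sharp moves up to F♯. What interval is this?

minor seventh

Counting letters G–A–B–C–D–E–F gives a seventh.
G#→F# = 10 semitones, 1 narrower than the major seventh (11), so minor.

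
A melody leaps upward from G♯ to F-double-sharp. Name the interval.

major seventh

Counting letters G–A–B–C–D–E–F gives a seventh.
G#→F## = 11 semitones, exactly the major seventh.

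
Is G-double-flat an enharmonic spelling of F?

Yes

Gbb is pitch class 5; F is pitch class 5.
All spellings map to pitch class 5, so they are enharmonically equivalent.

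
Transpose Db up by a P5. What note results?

Ab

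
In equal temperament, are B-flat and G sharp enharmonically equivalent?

Bb is pitch class 10; G# is pitch class 8.
The pitch classes differ (10 vs. 8), so they are not enharmonic equivalents.

No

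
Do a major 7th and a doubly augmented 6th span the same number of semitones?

A major seventh spans 11 semitones; a doubly augmented sixth spans 11.
They are enharmonically equivalent.

Yes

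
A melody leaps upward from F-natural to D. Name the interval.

Counting letters F–G–A–B–C–D gives a sixth.
F→D = 9 semitones, exactly the major sixth.

major sixth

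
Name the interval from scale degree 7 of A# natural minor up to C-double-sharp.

augmented fourth

Scale degree 7 of A# natural minor is G#.
G# up to C##: letters G→C make it a fourth; 6 semitones makes it augmented.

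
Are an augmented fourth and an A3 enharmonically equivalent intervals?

An augmented fourth spans 6 semitones; an augmented third spans 5.
The spans differ, so they are not enharmonic equivalents.

No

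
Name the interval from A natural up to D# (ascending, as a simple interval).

augmented fourth

Counting letters A–B–C–D gives a fourth.
A→D# = 6 semitones, 1 wider than the perfect fourth (5), so augmented.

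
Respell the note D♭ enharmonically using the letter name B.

Plain B sits 2 semitones below Db, so on the letter B the same pitch needs a double sharp: B##.

B##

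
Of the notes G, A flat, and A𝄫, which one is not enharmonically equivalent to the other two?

Ab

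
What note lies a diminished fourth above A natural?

Db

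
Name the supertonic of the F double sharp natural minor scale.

G##

Degree 2 takes the letter 1 step above F, which is G.
In natural minor, degree 2 sits 2 semitones above the tonic. F## + 2 semitones is pitch class 9, spelled on G as G##.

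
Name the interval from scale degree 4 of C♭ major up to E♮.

augmented seventh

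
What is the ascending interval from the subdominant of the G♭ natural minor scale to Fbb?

diminished fourth

The subdominant of Gb natural minor is Cb.
Cb up to Fbb: letters C→F make it a fourth; 4 semitones makes it diminished.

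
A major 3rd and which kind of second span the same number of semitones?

doubly augmented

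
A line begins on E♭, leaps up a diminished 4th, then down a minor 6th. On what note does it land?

A diminished fourth up from Eb is Abb (letter A, 4 semitones up).
A minor sixth down from Abb is Cb (letter C, 8 semitones down).

Cb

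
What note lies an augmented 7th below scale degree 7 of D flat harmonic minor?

Scale degree 7 of Db harmonic minor is C.
An augmented seventh (12 semitones) below C lands on the letter D, giving Dbb.

Dbb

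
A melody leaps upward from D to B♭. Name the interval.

The letter names run D→B, a span of 5 letter steps, so the interval is some kind of sixth.
D to Bb is 8 semitones. A major sixth is 9, so 8 makes it minor.

minor sixth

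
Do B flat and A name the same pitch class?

No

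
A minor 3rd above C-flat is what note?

Ebb

C up a major third is E, so the target letter is E.
From Cb, a minor third is 3 semitones up: Ebb.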